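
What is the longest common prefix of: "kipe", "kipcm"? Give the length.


Words: kipe, kipcm
  Position 0: all 'k' => match
  Position 1: all 'i' => match
  Position 2: all 'p' => match
  Position 3: ('e', 'c') => mismatch, stop
LCP = "kip" (length 3)

3


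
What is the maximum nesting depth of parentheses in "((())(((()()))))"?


Input: "((())(((()()))))"
Tracking depth:
  Position 0 '(': depth becomes 1
  Position 1 '(': depth becomes 2
  Position 2 '(': depth becomes 3
  Position 3 ')': depth becomes 2
  Position 4 ')': depth becomes 1
  Position 5 '(': depth becomes 2
  Position 6 '(': depth becomes 3
  Position 7 '(': depth becomes 4
  Position 8 '(': depth becomes 5
  Position 9 ')': depth becomes 4
  Position 10 '(': depth becomes 5
  Position 11 ')': depth becomes 4
  Position 12 ')': depth becomes 3
  Position 13 ')': depth becomes 2
  Position 14 ')': depth becomes 1
  Position 15 ')': depth becomes 0
Maximum depth reached: 5

5


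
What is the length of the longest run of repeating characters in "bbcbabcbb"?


Input: "bbcbabcbb"
Scanning for longest run:
  Position 1 ('b'): continues run of 'b', length=2
  Position 2 ('c'): new char, reset run to 1
  Position 3 ('b'): new char, reset run to 1
  Position 4 ('a'): new char, reset run to 1
  Position 5 ('b'): new char, reset run to 1
  Position 6 ('c'): new char, reset run to 1
  Position 7 ('b'): new char, reset run to 1
  Position 8 ('b'): continues run of 'b', length=2
Longest run: 'b' with length 2

2


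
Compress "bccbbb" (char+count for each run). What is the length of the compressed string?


Input: bccbbb
Runs:
  'b' x 1 => "b1"
  'c' x 2 => "c2"
  'b' x 3 => "b3"
Compressed: "b1c2b3"
Compressed length: 6

6


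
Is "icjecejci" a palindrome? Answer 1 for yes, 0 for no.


Input: icjecejci
Reversed: icjecejci
  Compare pos 0 ('i') with pos 8 ('i'): match
  Compare pos 1 ('c') with pos 7 ('c'): match
  Compare pos 2 ('j') with pos 6 ('j'): match
  Compare pos 3 ('e') with pos 5 ('e'): match
Result: palindrome

1


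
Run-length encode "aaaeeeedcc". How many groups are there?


Input: aaaeeeedcc
Scanning for consecutive runs:
  Group 1: 'a' x 3 (positions 0-2)
  Group 2: 'e' x 4 (positions 3-6)
  Group 3: 'd' x 1 (positions 7-7)
  Group 4: 'c' x 2 (positions 8-9)
Total groups: 4

4


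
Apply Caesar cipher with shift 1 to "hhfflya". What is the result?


Caesar cipher: shift "hhfflya" by 1
  'h' (pos 7) + 1 = pos 8 = 'i'
  'h' (pos 7) + 1 = pos 8 = 'i'
  'f' (pos 5) + 1 = pos 6 = 'g'
  'f' (pos 5) + 1 = pos 6 = 'g'
  'l' (pos 11) + 1 = pos 12 = 'm'
  'y' (pos 24) + 1 = pos 25 = 'z'
  'a' (pos 0) + 1 = pos 1 = 'b'
Result: iiggmzb

iiggmzb


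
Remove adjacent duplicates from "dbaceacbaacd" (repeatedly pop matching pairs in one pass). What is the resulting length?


Input: dbaceacbaacd
Stack-based adjacent duplicate removal:
  Read 'd': push. Stack: d
  Read 'b': push. Stack: db
  Read 'a': push. Stack: dba
  Read 'c': push. Stack: dbac
  Read 'e': push. Stack: dbace
  Read 'a': push. Stack: dbacea
  Read 'c': push. Stack: dbaceac
  Read 'b': push. Stack: dbaceacb
  Read 'a': push. Stack: dbaceacba
  Read 'a': matches stack top 'a' => pop. Stack: dbaceacb
  Read 'c': push. Stack: dbaceacbc
  Read 'd': push. Stack: dbaceacbcd
Final stack: "dbaceacbcd" (length 10)

10


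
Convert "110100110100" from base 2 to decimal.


Input: "110100110100" in base 2
Positional expansion:
  Digit '1' (value 1) x 2^11 = 2048
  Digit '1' (value 1) x 2^10 = 1024
  Digit '0' (value 0) x 2^9 = 0
  Digit '1' (value 1) x 2^8 = 256
  Digit '0' (value 0) x 2^7 = 0
  Digit '0' (value 0) x 2^6 = 0
  Digit '1' (value 1) x 2^5 = 32
  Digit '1' (value 1) x 2^4 = 16
  Digit '0' (value 0) x 2^3 = 0
  Digit '1' (value 1) x 2^2 = 4
  Digit '0' (value 0) x 2^1 = 0
  Digit '0' (value 0) x 2^0 = 0
Sum = 3380

3380


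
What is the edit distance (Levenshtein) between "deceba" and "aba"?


Computing edit distance: "deceba" -> "aba"
DP table:
           a    b    a
      0    1    2    3
  d   1    1    2    3
  e   2    2    2    3
  c   3    3    3    3
  e   4    4    4    4
  b   5    5    4    5
  a   6    5    5    4
Edit distance = dp[6][3] = 4

4


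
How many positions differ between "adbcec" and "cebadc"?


Comparing "adbcec" and "cebadc" position by position:
  Position 0: 'a' vs 'c' => DIFFER
  Position 1: 'd' vs 'e' => DIFFER
  Position 2: 'b' vs 'b' => same
  Position 3: 'c' vs 'a' => DIFFER
  Position 4: 'e' vs 'd' => DIFFER
  Position 5: 'c' vs 'c' => same
Positions that differ: 4

4


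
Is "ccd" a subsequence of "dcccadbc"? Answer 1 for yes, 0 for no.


Check if "ccd" is a subsequence of "dcccadbc"
Greedy scan:
  Position 0 ('d'): no match needed
  Position 1 ('c'): matches sub[0] = 'c'
  Position 2 ('c'): matches sub[1] = 'c'
  Position 3 ('c'): no match needed
  Position 4 ('a'): no match needed
  Position 5 ('d'): matches sub[2] = 'd'
  Position 6 ('b'): no match needed
  Position 7 ('c'): no match needed
All 3 characters matched => is a subsequence

1


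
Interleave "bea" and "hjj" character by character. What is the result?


Interleaving "bea" and "hjj":
  Position 0: 'b' from first, 'h' from second => "bh"
  Position 1: 'e' from first, 'j' from second => "ej"
  Position 2: 'a' from first, 'j' from second => "aj"
Result: bhejaj

bhejaj


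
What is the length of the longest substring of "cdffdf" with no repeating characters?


Input: "cdffdf"
Sliding window (track last position of each char):
  Position 0 ('c'): window [0,0] length 1 -- new best
  Position 1 ('d'): window [0,1] length 2 -- new best
  Position 2 ('f'): window [0,2] length 3 -- new best
  Position 3 ('f'): repeat (last at 2), move window start to 3
  Position 3 ('f'): window [3,3] length 1
  Position 4 ('d'): window [3,4] length 2
  Position 5 ('f'): repeat (last at 3), move window start to 4
  Position 5 ('f'): window [4,5] length 2
Longest substring with no repeats: "cdf" with length 3

3


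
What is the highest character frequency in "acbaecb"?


Input: acbaecb
Character counts:
  'a': 2
  'b': 2
  'c': 2
  'e': 1
Maximum frequency: 2

2


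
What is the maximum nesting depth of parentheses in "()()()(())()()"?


Input: "()()()(())()()"
Tracking depth:
  Position 0 '(': depth becomes 1
  Position 1 ')': depth becomes 0
  Position 2 '(': depth becomes 1
  Position 3 ')': depth becomes 0
  Position 4 '(': depth becomes 1
  Position 5 ')': depth becomes 0
  Position 6 '(': depth becomes 1
  Position 7 '(': depth becomes 2
  Position 8 ')': depth becomes 1
  Position 9 ')': depth becomes 0
  Position 10 '(': depth becomes 1
  Position 11 ')': depth becomes 0
  Position 12 '(': depth becomes 1
  Position 13 ')': depth becomes 0
Maximum depth reached: 2

2


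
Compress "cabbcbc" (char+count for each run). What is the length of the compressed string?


Input: cabbcbc
Runs:
  'c' x 1 => "c1"
  'a' x 1 => "a1"
  'b' x 2 => "b2"
  'c' x 1 => "c1"
  'b' x 1 => "b1"
  'c' x 1 => "c1"
Compressed: "c1a1b2c1b1c1"
Compressed length: 12

12


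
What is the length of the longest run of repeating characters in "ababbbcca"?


Input: "ababbbcca"
Scanning for longest run:
  Position 1 ('b'): new char, reset run to 1
  Position 2 ('a'): new char, reset run to 1
  Position 3 ('b'): new char, reset run to 1
  Position 4 ('b'): continues run of 'b', length=2
  Position 5 ('b'): continues run of 'b', length=3
  Position 6 ('c'): new char, reset run to 1
  Position 7 ('c'): continues run of 'c', length=2
  Position 8 ('a'): new char, reset run to 1
Longest run: 'b' with length 3

3


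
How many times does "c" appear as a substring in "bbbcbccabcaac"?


Searching for "c" in "bbbcbccabcaac"
Scanning each position:
  Position 0: "b" => no
  Position 1: "b" => no
  Position 2: "b" => no
  Position 3: "c" => MATCH
  Position 4: "b" => no
  Position 5: "c" => MATCH
  Position 6: "c" => MATCH
  Position 7: "a" => no
  Position 8: "b" => no
  Position 9: "c" => MATCH
  Position 10: "a" => no
  Position 11: "a" => no
  Position 12: "c" => MATCH
Total occurrences: 5

5


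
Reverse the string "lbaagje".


Input: lbaagje
Reading characters right to left:
  Position 6: 'e'
  Position 5: 'j'
  Position 4: 'g'
  Position 3: 'a'
  Position 2: 'a'
  Position 1: 'b'
  Position 0: 'l'
Reversed: ejgaabl

ejgaabl


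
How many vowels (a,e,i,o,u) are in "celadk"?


Input: celadk
Checking each character:
  'c' at position 0: consonant
  'e' at position 1: vowel (running total: 1)
  'l' at position 2: consonant
  'a' at position 3: vowel (running total: 2)
  'd' at position 4: consonant
  'k' at position 5: consonant
Total vowels: 2

2


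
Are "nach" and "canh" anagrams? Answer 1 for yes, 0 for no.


Strings: "nach", "canh"
Sorted first:  achn
Sorted second: achn
Sorted forms match => anagrams

1


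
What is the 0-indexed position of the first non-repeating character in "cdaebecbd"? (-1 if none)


Input: cdaebecbd
Character frequencies:
  'a': 1
  'b': 2
  'c': 2
  'd': 2
  'e': 2
Scanning left to right for freq == 1:
  Position 0 ('c'): freq=2, skip
  Position 1 ('d'): freq=2, skip
  Position 2 ('a'): unique! => answer = 2

2


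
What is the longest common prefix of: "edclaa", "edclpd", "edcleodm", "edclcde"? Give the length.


Words: edclaa, edclpd, edcleodm, edclcde
  Position 0: all 'e' => match
  Position 1: all 'd' => match
  Position 2: all 'c' => match
  Position 3: all 'l' => match
  Position 4: ('a', 'p', 'e', 'c') => mismatch, stop
LCP = "edcl" (length 4)

4


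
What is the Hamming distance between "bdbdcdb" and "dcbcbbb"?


Comparing "bdbdcdb" and "dcbcbbb" position by position:
  Position 0: 'b' vs 'd' => differ
  Position 1: 'd' vs 'c' => differ
  Position 2: 'b' vs 'b' => same
  Position 3: 'd' vs 'c' => differ
  Position 4: 'c' vs 'b' => differ
  Position 5: 'd' vs 'b' => differ
  Position 6: 'b' vs 'b' => same
Total differences (Hamming distance): 5

5


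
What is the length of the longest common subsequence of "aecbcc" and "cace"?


LCS of "aecbcc" and "cace"
DP table:
           c    a    c    e
      0    0    0    0    0
  a   0    0    1    1    1
  e   0    0    1    1    2
  c   0    1    1    2    2
  b   0    1    1    2    2
  c   0    1    1    2    2
  c   0    1    1    2    2
LCS length = dp[6][4] = 2

2


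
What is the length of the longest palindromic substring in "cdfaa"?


Input: "cdfaa"
Checking substrings for palindromes:
  [3:5] "aa" (len 2) => palindrome
Longest palindromic substring: "aa" with length 2

2


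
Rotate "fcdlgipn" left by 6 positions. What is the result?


Input: "fcdlgipn", rotate left by 6
First 6 characters: "fcdlgi"
Remaining characters: "pn"
Concatenate remaining + first: "pn" + "fcdlgi" = "pnfcdlgi"

pnfcdlgi


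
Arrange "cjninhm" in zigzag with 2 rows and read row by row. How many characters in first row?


Zigzag "cjninhm" into 2 rows:
Placing characters:
  'c' => row 0
  'j' => row 1
  'n' => row 0
  'i' => row 1
  'n' => row 0
  'h' => row 1
  'm' => row 0
Rows:
  Row 0: "cnnm"
  Row 1: "jih"
First row length: 4

4


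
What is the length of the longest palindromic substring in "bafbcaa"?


Input: "bafbcaa"
Checking substrings for palindromes:
  [5:7] "aa" (len 2) => palindrome
Longest palindromic substring: "aa" with length 2

2


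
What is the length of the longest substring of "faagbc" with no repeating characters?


Input: "faagbc"
Sliding window (track last position of each char):
  Position 0 ('f'): window [0,0] length 1 -- new best
  Position 1 ('a'): window [0,1] length 2 -- new best
  Position 2 ('a'): repeat (last at 1), move window start to 2
  Position 2 ('a'): window [2,2] length 1
  Position 3 ('g'): window [2,3] length 2
  Position 4 ('b'): window [2,4] length 3 -- new best
  Position 5 ('c'): window [2,5] length 4 -- new best
Longest substring with no repeats: "agbc" with length 4

4


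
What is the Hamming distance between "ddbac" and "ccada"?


Comparing "ddbac" and "ccada" position by position:
  Position 0: 'd' vs 'c' => differ
  Position 1: 'd' vs 'c' => differ
  Position 2: 'b' vs 'a' => differ
  Position 3: 'a' vs 'd' => differ
  Position 4: 'c' vs 'a' => differ
Total differences (Hamming distance): 5

5


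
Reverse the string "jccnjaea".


Input: jccnjaea
Reading characters right to left:
  Position 7: 'a'
  Position 6: 'e'
  Position 5: 'a'
  Position 4: 'j'
  Position 3: 'n'
  Position 2: 'c'
  Position 1: 'c'
  Position 0: 'j'
Reversed: aeajnccj

aeajnccj


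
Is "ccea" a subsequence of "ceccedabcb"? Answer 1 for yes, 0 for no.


Check if "ccea" is a subsequence of "ceccedabcb"
Greedy scan:
  Position 0 ('c'): matches sub[0] = 'c'
  Position 1 ('e'): no match needed
  Position 2 ('c'): matches sub[1] = 'c'
  Position 3 ('c'): no match needed
  Position 4 ('e'): matches sub[2] = 'e'
  Position 5 ('d'): no match needed
  Position 6 ('a'): matches sub[3] = 'a'
  Position 7 ('b'): no match needed
  Position 8 ('c'): no match needed
  Position 9 ('b'): no match needed
All 4 characters matched => is a subsequence

1


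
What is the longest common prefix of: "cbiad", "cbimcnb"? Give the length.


Words: cbiad, cbimcnb
  Position 0: all 'c' => match
  Position 1: all 'b' => match
  Position 2: all 'i' => match
  Position 3: ('a', 'm') => mismatch, stop
LCP = "cbi" (length 3)

3


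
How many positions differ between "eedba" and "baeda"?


Comparing "eedba" and "baeda" position by position:
  Position 0: 'e' vs 'b' => DIFFER
  Position 1: 'e' vs 'a' => DIFFER
  Position 2: 'd' vs 'e' => DIFFER
  Position 3: 'b' vs 'd' => DIFFER
  Position 4: 'a' vs 'a' => same
Positions that differ: 4

4


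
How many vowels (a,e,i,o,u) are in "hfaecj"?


Input: hfaecj
Checking each character:
  'h' at position 0: consonant
  'f' at position 1: consonant
  'a' at position 2: vowel (running total: 1)
  'e' at position 3: vowel (running total: 2)
  'c' at position 4: consonant
  'j' at position 5: consonant
Total vowels: 2

2


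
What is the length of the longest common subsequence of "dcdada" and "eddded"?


LCS of "dcdada" and "eddded"
DP table:
           e    d    d    d    e    d
      0    0    0    0    0    0    0
  d   0    0    1    1    1    1    1
  c   0    0    1    1    1    1    1
  d   0    0    1    2    2    2    2
  a   0    0    1    2    2    2    2
  d   0    0    1    2    3    3    3
  a   0    0    1    2    3    3    3
LCS length = dp[6][6] = 3

3


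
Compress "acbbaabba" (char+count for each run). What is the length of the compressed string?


Input: acbbaabba
Runs:
  'a' x 1 => "a1"
  'c' x 1 => "c1"
  'b' x 2 => "b2"
  'a' x 2 => "a2"
  'b' x 2 => "b2"
  'a' x 1 => "a1"
Compressed: "a1c1b2a2b2a1"
Compressed length: 12

12


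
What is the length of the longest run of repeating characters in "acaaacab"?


Input: "acaaacab"
Scanning for longest run:
  Position 1 ('c'): new char, reset run to 1
  Position 2 ('a'): new char, reset run to 1
  Position 3 ('a'): continues run of 'a', length=2
  Position 4 ('a'): continues run of 'a', length=3
  Position 5 ('c'): new char, reset run to 1
  Position 6 ('a'): new char, reset run to 1
  Position 7 ('b'): new char, reset run to 1
Longest run: 'a' with length 3

3


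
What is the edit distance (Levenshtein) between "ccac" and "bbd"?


Computing edit distance: "ccac" -> "bbd"
DP table:
           b    b    d
      0    1    2    3
  c   1    1    2    3
  c   2    2    2    3
  a   3    3    3    3
  c   4    4    4    4
Edit distance = dp[4][3] = 4

4


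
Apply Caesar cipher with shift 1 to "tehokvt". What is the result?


Caesar cipher: shift "tehokvt" by 1
  't' (pos 19) + 1 = pos 20 = 'u'
  'e' (pos 4) + 1 = pos 5 = 'f'
  'h' (pos 7) + 1 = pos 8 = 'i'
  'o' (pos 14) + 1 = pos 15 = 'p'
  'k' (pos 10) + 1 = pos 11 = 'l'
  'v' (pos 21) + 1 = pos 22 = 'w'
  't' (pos 19) + 1 = pos 20 = 'u'
Result: ufiplwu

ufiplwu


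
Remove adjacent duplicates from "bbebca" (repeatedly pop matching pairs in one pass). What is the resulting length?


Input: bbebca
Stack-based adjacent duplicate removal:
  Read 'b': push. Stack: b
  Read 'b': matches stack top 'b' => pop. Stack: (empty)
  Read 'e': push. Stack: e
  Read 'b': push. Stack: eb
  Read 'c': push. Stack: ebc
  Read 'a': push. Stack: ebca
Final stack: "ebca" (length 4)

4


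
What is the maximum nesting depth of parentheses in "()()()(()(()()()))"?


Input: "()()()(()(()()()))"
Tracking depth:
  Position 0 '(': depth becomes 1
  Position 1 ')': depth becomes 0
  Position 2 '(': depth becomes 1
  Position 3 ')': depth becomes 0
  Position 4 '(': depth becomes 1
  Position 5 ')': depth becomes 0
  Position 6 '(': depth becomes 1
  Position 7 '(': depth becomes 2
  Position 8 ')': depth becomes 1
  Position 9 '(': depth becomes 2
  Position 10 '(': depth becomes 3
  Position 11 ')': depth becomes 2
  Position 12 '(': depth becomes 3
  Position 13 ')': depth becomes 2
  Position 14 '(': depth becomes 3
  Position 15 ')': depth becomes 2
  Position 16 ')': depth becomes 1
  Position 17 ')': depth becomes 0
Maximum depth reached: 3

3


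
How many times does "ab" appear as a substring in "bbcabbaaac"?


Searching for "ab" in "bbcabbaaac"
Scanning each position:
  Position 0: "bb" => no
  Position 1: "bc" => no
  Position 2: "ca" => no
  Position 3: "ab" => MATCH
  Position 4: "bb" => no
  Position 5: "ba" => no
  Position 6: "aa" => no
  Position 7: "aa" => no
  Position 8: "ac" => no
Total occurrences: 1

1


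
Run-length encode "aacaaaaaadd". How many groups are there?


Input: aacaaaaaadd
Scanning for consecutive runs:
  Group 1: 'a' x 2 (positions 0-1)
  Group 2: 'c' x 1 (positions 2-2)
  Group 3: 'a' x 6 (positions 3-8)
  Group 4: 'd' x 2 (positions 9-10)
Total groups: 4

4


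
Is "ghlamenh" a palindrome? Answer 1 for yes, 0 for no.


Input: ghlamenh
Reversed: hnemalhg
  Compare pos 0 ('g') with pos 7 ('h'): MISMATCH
  Compare pos 1 ('h') with pos 6 ('n'): MISMATCH
  Compare pos 2 ('l') with pos 5 ('e'): MISMATCH
  Compare pos 3 ('a') with pos 4 ('m'): MISMATCH
Result: not a palindrome

0


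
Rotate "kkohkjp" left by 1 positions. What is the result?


Input: "kkohkjp", rotate left by 1
First 1 characters: "k"
Remaining characters: "kohkjp"
Concatenate remaining + first: "kohkjp" + "k" = "kohkjpk"

kohkjpk


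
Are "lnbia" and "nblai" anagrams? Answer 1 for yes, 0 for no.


Strings: "lnbia", "nblai"
Sorted first:  abiln
Sorted second: abiln
Sorted forms match => anagrams

1


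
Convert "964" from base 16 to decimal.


Input: "964" in base 16
Positional expansion:
  Digit '9' (value 9) x 16^2 = 2304
  Digit '6' (value 6) x 16^1 = 96
  Digit '4' (value 4) x 16^0 = 4
Sum = 2404

2404


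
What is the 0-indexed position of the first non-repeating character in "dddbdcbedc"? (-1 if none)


Input: dddbdcbedc
Character frequencies:
  'b': 2
  'c': 2
  'd': 5
  'e': 1
Scanning left to right for freq == 1:
  Position 0 ('d'): freq=5, skip
  Position 1 ('d'): freq=5, skip
  Position 2 ('d'): freq=5, skip
  Position 3 ('b'): freq=2, skip
  Position 4 ('d'): freq=5, skip
  Position 5 ('c'): freq=2, skip
  Position 6 ('b'): freq=2, skip
  Position 7 ('e'): unique! => answer = 7

7


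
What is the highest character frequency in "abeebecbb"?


Input: abeebecbb
Character counts:
  'a': 1
  'b': 4
  'c': 1
  'e': 3
Maximum frequency: 4

4


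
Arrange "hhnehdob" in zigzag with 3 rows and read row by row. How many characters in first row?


Zigzag "hhnehdob" into 3 rows:
Placing characters:
  'h' => row 0
  'h' => row 1
  'n' => row 2
  'e' => row 1
  'h' => row 0
  'd' => row 1
  'o' => row 2
  'b' => row 1
Rows:
  Row 0: "hh"
  Row 1: "hedb"
  Row 2: "no"
First row length: 2

2


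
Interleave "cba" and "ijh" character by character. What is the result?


Interleaving "cba" and "ijh":
  Position 0: 'c' from first, 'i' from second => "ci"
  Position 1: 'b' from first, 'j' from second => "bj"
  Position 2: 'a' from first, 'h' from second => "ah"
Result: cibjah

cibjah


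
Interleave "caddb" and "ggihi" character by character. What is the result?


Interleaving "caddb" and "ggihi":
  Position 0: 'c' from first, 'g' from second => "cg"
  Position 1: 'a' from first, 'g' from second => "ag"
  Position 2: 'd' from first, 'i' from second => "di"
  Position 3: 'd' from first, 'h' from second => "dh"
  Position 4: 'b' from first, 'i' from second => "bi"
Result: cgagdidhbi

cgagdidhbi


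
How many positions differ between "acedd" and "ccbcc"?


Comparing "acedd" and "ccbcc" position by position:
  Position 0: 'a' vs 'c' => DIFFER
  Position 1: 'c' vs 'c' => same
  Position 2: 'e' vs 'b' => DIFFER
  Position 3: 'd' vs 'c' => DIFFER
  Position 4: 'd' vs 'c' => DIFFER
Positions that differ: 4

4


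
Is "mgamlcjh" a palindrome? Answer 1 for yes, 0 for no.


Input: mgamlcjh
Reversed: hjclmagm
  Compare pos 0 ('m') with pos 7 ('h'): MISMATCH
  Compare pos 1 ('g') with pos 6 ('j'): MISMATCH
  Compare pos 2 ('a') with pos 5 ('c'): MISMATCH
  Compare pos 3 ('m') with pos 4 ('l'): MISMATCH
Result: not a palindrome

0


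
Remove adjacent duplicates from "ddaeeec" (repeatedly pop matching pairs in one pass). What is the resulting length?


Input: ddaeeec
Stack-based adjacent duplicate removal:
  Read 'd': push. Stack: d
  Read 'd': matches stack top 'd' => pop. Stack: (empty)
  Read 'a': push. Stack: a
  Read 'e': push. Stack: ae
  Read 'e': matches stack top 'e' => pop. Stack: a
  Read 'e': push. Stack: ae
  Read 'c': push. Stack: aec
Final stack: "aec" (length 3)

3


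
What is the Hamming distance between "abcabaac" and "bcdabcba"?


Comparing "abcabaac" and "bcdabcba" position by position:
  Position 0: 'a' vs 'b' => differ
  Position 1: 'b' vs 'c' => differ
  Position 2: 'c' vs 'd' => differ
  Position 3: 'a' vs 'a' => same
  Position 4: 'b' vs 'b' => same
  Position 5: 'a' vs 'c' => differ
  Position 6: 'a' vs 'b' => differ
  Position 7: 'c' vs 'a' => differ
Total differences (Hamming distance): 6

6


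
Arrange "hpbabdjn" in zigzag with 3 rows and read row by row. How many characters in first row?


Zigzag "hpbabdjn" into 3 rows:
Placing characters:
  'h' => row 0
  'p' => row 1
  'b' => row 2
  'a' => row 1
  'b' => row 0
  'd' => row 1
  'j' => row 2
  'n' => row 1
Rows:
  Row 0: "hb"
  Row 1: "padn"
  Row 2: "bj"
First row length: 2

2


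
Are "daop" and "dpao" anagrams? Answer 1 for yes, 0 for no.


Strings: "daop", "dpao"
Sorted first:  adop
Sorted second: adop
Sorted forms match => anagrams

1


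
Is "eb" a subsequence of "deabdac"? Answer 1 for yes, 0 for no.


Check if "eb" is a subsequence of "deabdac"
Greedy scan:
  Position 0 ('d'): no match needed
  Position 1 ('e'): matches sub[0] = 'e'
  Position 2 ('a'): no match needed
  Position 3 ('b'): matches sub[1] = 'b'
  Position 4 ('d'): no match needed
  Position 5 ('a'): no match needed
  Position 6 ('c'): no match needed
All 2 characters matched => is a subsequence

1


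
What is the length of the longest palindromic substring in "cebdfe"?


Input: "cebdfe"
Checking substrings for palindromes:
  No multi-char palindromic substrings found
Longest palindromic substring: "c" with length 1

1


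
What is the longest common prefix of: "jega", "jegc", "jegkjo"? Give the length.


Words: jega, jegc, jegkjo
  Position 0: all 'j' => match
  Position 1: all 'e' => match
  Position 2: all 'g' => match
  Position 3: ('a', 'c', 'k') => mismatch, stop
LCP = "jeg" (length 3)

3


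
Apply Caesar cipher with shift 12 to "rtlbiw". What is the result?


Caesar cipher: shift "rtlbiw" by 12
  'r' (pos 17) + 12 = pos 3 = 'd'
  't' (pos 19) + 12 = pos 5 = 'f'
  'l' (pos 11) + 12 = pos 23 = 'x'
  'b' (pos 1) + 12 = pos 13 = 'n'
  'i' (pos 8) + 12 = pos 20 = 'u'
  'w' (pos 22) + 12 = pos 8 = 'i'
Result: dfxnui

dfxnui


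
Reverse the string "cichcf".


Input: cichcf
Reading characters right to left:
  Position 5: 'f'
  Position 4: 'c'
  Position 3: 'h'
  Position 2: 'c'
  Position 1: 'i'
  Position 0: 'c'
Reversed: fchcic

fchcic


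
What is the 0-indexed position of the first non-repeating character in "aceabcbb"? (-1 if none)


Input: aceabcbb
Character frequencies:
  'a': 2
  'b': 3
  'c': 2
  'e': 1
Scanning left to right for freq == 1:
  Position 0 ('a'): freq=2, skip
  Position 1 ('c'): freq=2, skip
  Position 2 ('e'): unique! => answer = 2

2


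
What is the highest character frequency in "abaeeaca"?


Input: abaeeaca
Character counts:
  'a': 4
  'b': 1
  'c': 1
  'e': 2
Maximum frequency: 4

4


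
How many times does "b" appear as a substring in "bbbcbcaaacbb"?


Searching for "b" in "bbbcbcaaacbb"
Scanning each position:
  Position 0: "b" => MATCH
  Position 1: "b" => MATCH
  Position 2: "b" => MATCH
  Position 3: "c" => no
  Position 4: "b" => MATCH
  Position 5: "c" => no
  Position 6: "a" => no
  Position 7: "a" => no
  Position 8: "a" => no
  Position 9: "c" => no
  Position 10: "b" => MATCH
  Position 11: "b" => MATCH
Total occurrences: 6

6


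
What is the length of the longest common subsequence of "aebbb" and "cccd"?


LCS of "aebbb" and "cccd"
DP table:
           c    c    c    d
      0    0    0    0    0
  a   0    0    0    0    0
  e   0    0    0    0    0
  b   0    0    0    0    0
  b   0    0    0    0    0
  b   0    0    0    0    0
LCS length = dp[5][4] = 0

0


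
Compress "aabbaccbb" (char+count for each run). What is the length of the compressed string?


Input: aabbaccbb
Runs:
  'a' x 2 => "a2"
  'b' x 2 => "b2"
  'a' x 1 => "a1"
  'c' x 2 => "c2"
  'b' x 2 => "b2"
Compressed: "a2b2a1c2b2"
Compressed length: 10

10


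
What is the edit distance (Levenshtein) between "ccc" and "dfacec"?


Computing edit distance: "ccc" -> "dfacec"
DP table:
           d    f    a    c    e    c
      0    1    2    3    4    5    6
  c   1    1    2    3    3    4    5
  c   2    2    2    3    3    4    4
  c   3    3    3    3    3    4    4
Edit distance = dp[3][6] = 4

4


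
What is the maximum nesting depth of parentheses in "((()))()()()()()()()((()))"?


Input: "((()))()()()()()()()((()))"
Tracking depth:
  Position 0 '(': depth becomes 1
  Position 1 '(': depth becomes 2
  Position 2 '(': depth becomes 3
  Position 3 ')': depth becomes 2
  Position 4 ')': depth becomes 1
  Position 5 ')': depth becomes 0
  Position 6 '(': depth becomes 1
  Position 7 ')': depth becomes 0
  Position 8 '(': depth becomes 1
  Position 9 ')': depth becomes 0
  Position 10 '(': depth becomes 1
  Position 11 ')': depth becomes 0
  Position 12 '(': depth becomes 1
  Position 13 ')': depth becomes 0
  Position 14 '(': depth becomes 1
  Position 15 ')': depth becomes 0
  Position 16 '(': depth becomes 1
  Position 17 ')': depth becomes 0
  Position 18 '(': depth becomes 1
  Position 19 ')': depth becomes 0
  Position 20 '(': depth becomes 1
  Position 21 '(': depth becomes 2
  Position 22 '(': depth becomes 3
  Position 23 ')': depth becomes 2
  Position 24 ')': depth becomes 1
  Position 25 ')': depth becomes 0
Maximum depth reached: 3

3


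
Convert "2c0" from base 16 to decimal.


Input: "2c0" in base 16
Positional expansion:
  Digit '2' (value 2) x 16^2 = 512
  Digit 'c' (value 12) x 16^1 = 192
  Digit '0' (value 0) x 16^0 = 0
Sum = 704

704


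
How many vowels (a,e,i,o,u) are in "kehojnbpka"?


Input: kehojnbpka
Checking each character:
  'k' at position 0: consonant
  'e' at position 1: vowel (running total: 1)
  'h' at position 2: consonant
  'o' at position 3: vowel (running total: 2)
  'j' at position 4: consonant
  'n' at position 5: consonant
  'b' at position 6: consonant
  'p' at position 7: consonant
  'k' at position 8: consonant
  'a' at position 9: vowel (running total: 3)
Total vowels: 3

3


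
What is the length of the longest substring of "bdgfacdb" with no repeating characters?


Input: "bdgfacdb"
Sliding window (track last position of each char):
  Position 0 ('b'): window [0,0] length 1 -- new best
  Position 1 ('d'): window [0,1] length 2 -- new best
  Position 2 ('g'): window [0,2] length 3 -- new best
  Position 3 ('f'): window [0,3] length 4 -- new best
  Position 4 ('a'): window [0,4] length 5 -- new best
  Position 5 ('c'): window [0,5] length 6 -- new best
  Position 6 ('d'): repeat (last at 1), move window start to 2
  Position 6 ('d'): window [2,6] length 5
  Position 7 ('b'): window [2,7] length 6
Longest substring with no repeats: "bdgfac" with length 6

6


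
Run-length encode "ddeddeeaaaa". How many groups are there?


Input: ddeddeeaaaa
Scanning for consecutive runs:
  Group 1: 'd' x 2 (positions 0-1)
  Group 2: 'e' x 1 (positions 2-2)
  Group 3: 'd' x 2 (positions 3-4)
  Group 4: 'e' x 2 (positions 5-6)
  Group 5: 'a' x 4 (positions 7-10)
Total groups: 5

5


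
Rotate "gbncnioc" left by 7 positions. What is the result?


Input: "gbncnioc", rotate left by 7
First 7 characters: "gbncnio"
Remaining characters: "c"
Concatenate remaining + first: "c" + "gbncnio" = "cgbncnio"

cgbncnio


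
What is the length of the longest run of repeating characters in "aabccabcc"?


Input: "aabccabcc"
Scanning for longest run:
  Position 1 ('a'): continues run of 'a', length=2
  Position 2 ('b'): new char, reset run to 1
  Position 3 ('c'): new char, reset run to 1
  Position 4 ('c'): continues run of 'c', length=2
  Position 5 ('a'): new char, reset run to 1
  Position 6 ('b'): new char, reset run to 1
  Position 7 ('c'): new char, reset run to 1
  Position 8 ('c'): continues run of 'c', length=2
Longest run: 'a' with length 2

2


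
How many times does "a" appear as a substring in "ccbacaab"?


Searching for "a" in "ccbacaab"
Scanning each position:
  Position 0: "c" => no
  Position 1: "c" => no
  Position 2: "b" => no
  Position 3: "a" => MATCH
  Position 4: "c" => no
  Position 5: "a" => MATCH
  Position 6: "a" => MATCH
  Position 7: "b" => no
Total occurrences: 3

3


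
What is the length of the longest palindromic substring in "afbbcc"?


Input: "afbbcc"
Checking substrings for palindromes:
  [2:4] "bb" (len 2) => palindrome
  [4:6] "cc" (len 2) => palindrome
Longest palindromic substring: "bb" with length 2

2


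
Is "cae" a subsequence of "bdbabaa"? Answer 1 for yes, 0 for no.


Check if "cae" is a subsequence of "bdbabaa"
Greedy scan:
  Position 0 ('b'): no match needed
  Position 1 ('d'): no match needed
  Position 2 ('b'): no match needed
  Position 3 ('a'): no match needed
  Position 4 ('b'): no match needed
  Position 5 ('a'): no match needed
  Position 6 ('a'): no match needed
Only matched 0/3 characters => not a subsequence

0


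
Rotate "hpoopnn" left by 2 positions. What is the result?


Input: "hpoopnn", rotate left by 2
First 2 characters: "hp"
Remaining characters: "oopnn"
Concatenate remaining + first: "oopnn" + "hp" = "oopnnhp"

oopnnhp


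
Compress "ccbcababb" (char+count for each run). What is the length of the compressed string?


Input: ccbcababb
Runs:
  'c' x 2 => "c2"
  'b' x 1 => "b1"
  'c' x 1 => "c1"
  'a' x 1 => "a1"
  'b' x 1 => "b1"
  'a' x 1 => "a1"
  'b' x 2 => "b2"
Compressed: "c2b1c1a1b1a1b2"
Compressed length: 14

14


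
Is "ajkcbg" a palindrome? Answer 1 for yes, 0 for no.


Input: ajkcbg
Reversed: gbckja
  Compare pos 0 ('a') with pos 5 ('g'): MISMATCH
  Compare pos 1 ('j') with pos 4 ('b'): MISMATCH
  Compare pos 2 ('k') with pos 3 ('c'): MISMATCH
Result: not a palindrome

0


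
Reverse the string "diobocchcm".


Input: diobocchcm
Reading characters right to left:
  Position 9: 'm'
  Position 8: 'c'
  Position 7: 'h'
  Position 6: 'c'
  Position 5: 'c'
  Position 4: 'o'
  Position 3: 'b'
  Position 2: 'o'
  Position 1: 'i'
  Position 0: 'd'
Reversed: mchccoboid

mchccoboid


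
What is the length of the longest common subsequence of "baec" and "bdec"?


LCS of "baec" and "bdec"
DP table:
           b    d    e    c
      0    0    0    0    0
  b   0    1    1    1    1
  a   0    1    1    1    1
  e   0    1    1    2    2
  c   0    1    1    2    3
LCS length = dp[4][4] = 3

3


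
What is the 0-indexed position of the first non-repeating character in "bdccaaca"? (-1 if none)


Input: bdccaaca
Character frequencies:
  'a': 3
  'b': 1
  'c': 3
  'd': 1
Scanning left to right for freq == 1:
  Position 0 ('b'): unique! => answer = 0

0


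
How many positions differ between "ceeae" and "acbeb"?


Comparing "ceeae" and "acbeb" position by position:
  Position 0: 'c' vs 'a' => DIFFER
  Position 1: 'e' vs 'c' => DIFFER
  Position 2: 'e' vs 'b' => DIFFER
  Position 3: 'a' vs 'e' => DIFFER
  Position 4: 'e' vs 'b' => DIFFER
Positions that differ: 5

5


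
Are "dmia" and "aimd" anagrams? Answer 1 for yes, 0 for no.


Strings: "dmia", "aimd"
Sorted first:  adim
Sorted second: adim
Sorted forms match => anagrams

1


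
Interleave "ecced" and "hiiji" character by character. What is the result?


Interleaving "ecced" and "hiiji":
  Position 0: 'e' from first, 'h' from second => "eh"
  Position 1: 'c' from first, 'i' from second => "ci"
  Position 2: 'c' from first, 'i' from second => "ci"
  Position 3: 'e' from first, 'j' from second => "ej"
  Position 4: 'd' from first, 'i' from second => "di"
Result: ehciciejdi

ehciciejdi


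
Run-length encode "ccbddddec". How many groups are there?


Input: ccbddddec
Scanning for consecutive runs:
  Group 1: 'c' x 2 (positions 0-1)
  Group 2: 'b' x 1 (positions 2-2)
  Group 3: 'd' x 4 (positions 3-6)
  Group 4: 'e' x 1 (positions 7-7)
  Group 5: 'c' x 1 (positions 8-8)
Total groups: 5

5


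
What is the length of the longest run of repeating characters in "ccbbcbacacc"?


Input: "ccbbcbacacc"
Scanning for longest run:
  Position 1 ('c'): continues run of 'c', length=2
  Position 2 ('b'): new char, reset run to 1
  Position 3 ('b'): continues run of 'b', length=2
  Position 4 ('c'): new char, reset run to 1
  Position 5 ('b'): new char, reset run to 1
  Position 6 ('a'): new char, reset run to 1
  Position 7 ('c'): new char, reset run to 1
  Position 8 ('a'): new char, reset run to 1
  Position 9 ('c'): new char, reset run to 1
  Position 10 ('c'): continues run of 'c', length=2
Longest run: 'c' with length 2

2


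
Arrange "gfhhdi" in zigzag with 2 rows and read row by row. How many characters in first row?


Zigzag "gfhhdi" into 2 rows:
Placing characters:
  'g' => row 0
  'f' => row 1
  'h' => row 0
  'h' => row 1
  'd' => row 0
  'i' => row 1
Rows:
  Row 0: "ghd"
  Row 1: "fhi"
First row length: 3

3


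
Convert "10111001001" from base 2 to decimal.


Input: "10111001001" in base 2
Positional expansion:
  Digit '1' (value 1) x 2^10 = 1024
  Digit '0' (value 0) x 2^9 = 0
  Digit '1' (value 1) x 2^8 = 256
  Digit '1' (value 1) x 2^7 = 128
  Digit '1' (value 1) x 2^6 = 64
  Digit '0' (value 0) x 2^5 = 0
  Digit '0' (value 0) x 2^4 = 0
  Digit '1' (value 1) x 2^3 = 8
  Digit '0' (value 0) x 2^2 = 0
  Digit '0' (value 0) x 2^1 = 0
  Digit '1' (value 1) x 2^0 = 1
Sum = 1481

1481


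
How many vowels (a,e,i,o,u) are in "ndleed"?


Input: ndleed
Checking each character:
  'n' at position 0: consonant
  'd' at position 1: consonant
  'l' at position 2: consonant
  'e' at position 3: vowel (running total: 1)
  'e' at position 4: vowel (running total: 2)
  'd' at position 5: consonant
Total vowels: 2

2


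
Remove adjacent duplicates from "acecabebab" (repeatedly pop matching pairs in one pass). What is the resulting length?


Input: acecabebab
Stack-based adjacent duplicate removal:
  Read 'a': push. Stack: a
  Read 'c': push. Stack: ac
  Read 'e': push. Stack: ace
  Read 'c': push. Stack: acec
  Read 'a': push. Stack: aceca
  Read 'b': push. Stack: acecab
  Read 'e': push. Stack: acecabe
  Read 'b': push. Stack: acecabeb
  Read 'a': push. Stack: acecabeba
  Read 'b': push. Stack: acecabebab
Final stack: "acecabebab" (length 10)

10


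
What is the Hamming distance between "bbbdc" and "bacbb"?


Comparing "bbbdc" and "bacbb" position by position:
  Position 0: 'b' vs 'b' => same
  Position 1: 'b' vs 'a' => differ
  Position 2: 'b' vs 'c' => differ
  Position 3: 'd' vs 'b' => differ
  Position 4: 'c' vs 'b' => differ
Total differences (Hamming distance): 4

4


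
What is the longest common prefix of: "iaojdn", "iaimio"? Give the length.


Words: iaojdn, iaimio
  Position 0: all 'i' => match
  Position 1: all 'a' => match
  Position 2: ('o', 'i') => mismatch, stop
LCP = "ia" (length 2)

2


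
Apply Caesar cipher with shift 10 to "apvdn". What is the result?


Caesar cipher: shift "apvdn" by 10
  'a' (pos 0) + 10 = pos 10 = 'k'
  'p' (pos 15) + 10 = pos 25 = 'z'
  'v' (pos 21) + 10 = pos 5 = 'f'
  'd' (pos 3) + 10 = pos 13 = 'n'
  'n' (pos 13) + 10 = pos 23 = 'x'
Result: kzfnx

kzfnx


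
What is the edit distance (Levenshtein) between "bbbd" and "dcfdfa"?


Computing edit distance: "bbbd" -> "dcfdfa"
DP table:
           d    c    f    d    f    a
      0    1    2    3    4    5    6
  b   1    1    2    3    4    5    6
  b   2    2    2    3    4    5    6
  b   3    3    3    3    4    5    6
  d   4    3    4    4    3    4    5
Edit distance = dp[4][6] = 5

5


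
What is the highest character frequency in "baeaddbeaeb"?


Input: baeaddbeaeb
Character counts:
  'a': 3
  'b': 3
  'd': 2
  'e': 3
Maximum frequency: 3

3


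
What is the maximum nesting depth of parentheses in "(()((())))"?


Input: "(()((())))"
Tracking depth:
  Position 0 '(': depth becomes 1
  Position 1 '(': depth becomes 2
  Position 2 ')': depth becomes 1
  Position 3 '(': depth becomes 2
  Position 4 '(': depth becomes 3
  Position 5 '(': depth becomes 4
  Position 6 ')': depth becomes 3
  Position 7 ')': depth becomes 2
  Position 8 ')': depth becomes 1
  Position 9 ')': depth becomes 0
Maximum depth reached: 4

4


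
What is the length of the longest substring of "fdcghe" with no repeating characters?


Input: "fdcghe"
Sliding window (track last position of each char):
  Position 0 ('f'): window [0,0] length 1 -- new best
  Position 1 ('d'): window [0,1] length 2 -- new best
  Position 2 ('c'): window [0,2] length 3 -- new best
  Position 3 ('g'): window [0,3] length 4 -- new best
  Position 4 ('h'): window [0,4] length 5 -- new best
  Position 5 ('e'): window [0,5] length 6 -- new best
Longest substring with no repeats: "fdcghe" with length 6

6


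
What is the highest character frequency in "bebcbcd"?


Input: bebcbcd
Character counts:
  'b': 3
  'c': 2
  'd': 1
  'e': 1
Maximum frequency: 3

3


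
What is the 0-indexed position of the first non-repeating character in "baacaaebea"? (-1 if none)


Input: baacaaebea
Character frequencies:
  'a': 5
  'b': 2
  'c': 1
  'e': 2
Scanning left to right for freq == 1:
  Position 0 ('b'): freq=2, skip
  Position 1 ('a'): freq=5, skip
  Position 2 ('a'): freq=5, skip
  Position 3 ('c'): unique! => answer = 3

3


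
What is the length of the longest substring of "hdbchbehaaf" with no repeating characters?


Input: "hdbchbehaaf"
Sliding window (track last position of each char):
  Position 0 ('h'): window [0,0] length 1 -- new best
  Position 1 ('d'): window [0,1] length 2 -- new best
  Position 2 ('b'): window [0,2] length 3 -- new best
  Position 3 ('c'): window [0,3] length 4 -- new best
  Position 4 ('h'): repeat (last at 0), move window start to 1
  Position 4 ('h'): window [1,4] length 4
  Position 5 ('b'): repeat (last at 2), move window start to 3
  Position 5 ('b'): window [3,5] length 3
  Position 6 ('e'): window [3,6] length 4
  Position 7 ('h'): repeat (last at 4), move window start to 5
  Position 7 ('h'): window [5,7] length 3
  Position 8 ('a'): window [5,8] length 4
  Position 9 ('a'): repeat (last at 8), move window start to 9
  Position 9 ('a'): window [9,9] length 1
  Position 10 ('f'): window [9,10] length 2
Longest substring with no repeats: "hdbc" with length 4

4


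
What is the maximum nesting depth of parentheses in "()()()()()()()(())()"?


Input: "()()()()()()()(())()"
Tracking depth:
  Position 0 '(': depth becomes 1
  Position 1 ')': depth becomes 0
  Position 2 '(': depth becomes 1
  Position 3 ')': depth becomes 0
  Position 4 '(': depth becomes 1
  Position 5 ')': depth becomes 0
  Position 6 '(': depth becomes 1
  Position 7 ')': depth becomes 0
  Position 8 '(': depth becomes 1
  Position 9 ')': depth becomes 0
  Position 10 '(': depth becomes 1
  Position 11 ')': depth becomes 0
  Position 12 '(': depth becomes 1
  Position 13 ')': depth becomes 0
  Position 14 '(': depth becomes 1
  Position 15 '(': depth becomes 2
  Position 16 ')': depth becomes 1
  Position 17 ')': depth becomes 0
  Position 18 '(': depth becomes 1
  Position 19 ')': depth becomes 0
Maximum depth reached: 2

2
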